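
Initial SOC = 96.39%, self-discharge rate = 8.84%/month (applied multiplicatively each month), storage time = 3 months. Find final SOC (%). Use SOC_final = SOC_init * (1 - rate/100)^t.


Monthly retention factor = 1 - 8.84/100 = 0.9116
Over 3 months: factor^3 = 0.75755
SOC_final = 96.39 * 0.75755 = 73.02%

73.02%


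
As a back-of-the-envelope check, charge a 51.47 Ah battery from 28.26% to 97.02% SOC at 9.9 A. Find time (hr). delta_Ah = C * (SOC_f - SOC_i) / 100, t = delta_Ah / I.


Step 1: dSOC = 97.02% - 28.26% = 68.76%
Step 2: delta_Ah = 51.47 * 68.76 / 100 = 35.391 Ah
Step 3: t = 35.391 / 9.9 = 3.575 hr

3.575 hr


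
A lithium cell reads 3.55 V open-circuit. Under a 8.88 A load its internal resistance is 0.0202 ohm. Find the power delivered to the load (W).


Step 1: V_terminal = OCV - I*R = 3.55 - 8.88 * 0.0202 = 3.3706 V
Step 2: P_out = V_terminal * I = 3.3706 * 8.88 = 29.93 W

29.93 W


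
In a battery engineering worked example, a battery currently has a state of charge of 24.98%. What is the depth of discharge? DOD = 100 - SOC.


DOD = 100 - SOC = 100 - 24.98 = 75.02%

75.02%


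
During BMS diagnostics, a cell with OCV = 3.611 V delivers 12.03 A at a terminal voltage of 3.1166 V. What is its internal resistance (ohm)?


R = (OCV - V) / I = (3.611 - 3.1166) / 12.03 = 0.04110 ohm

0.04110 ohm


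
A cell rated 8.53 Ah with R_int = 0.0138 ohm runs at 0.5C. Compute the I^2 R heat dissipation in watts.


Step 1: I = C_rate * capacity = 0.5 * 8.53 = 4.265 A
Step 2: Q = I^2 * R = 4.265^2 * 0.0138 = 18.19 * 0.0138 = 0.2510 W

0.2510 W


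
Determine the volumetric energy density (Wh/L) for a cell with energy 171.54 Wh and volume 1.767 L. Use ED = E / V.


ED = E / V = 171.54 / 1.767 = 97.08 Wh/L

97.08 Wh/L


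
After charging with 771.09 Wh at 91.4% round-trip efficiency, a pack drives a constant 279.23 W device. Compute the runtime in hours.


Step 1: E_discharge = eta/100 * E_charge = 91.4/100 * 771.09 = 704.78 Wh
Step 2: t = E_discharge / P = 704.78 / 279.23 = 2.524 hr

2.524 hr


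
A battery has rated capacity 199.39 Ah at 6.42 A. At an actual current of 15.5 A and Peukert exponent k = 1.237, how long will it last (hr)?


t_rated = C / I_rated = 199.39 / 6.42 = 31.058 hr
(I_rated/I)^k = (0.41419)^1.237 = 0.33611
t = t_rated * (I_rated/I)^k = 31.058 * 0.33611 = 10.44 hr

10.44 hr


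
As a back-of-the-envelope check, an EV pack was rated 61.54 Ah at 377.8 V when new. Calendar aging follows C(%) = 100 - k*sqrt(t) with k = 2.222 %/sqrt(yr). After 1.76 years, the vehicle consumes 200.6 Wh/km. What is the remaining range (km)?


Step 1: capacity retention = 100 - 2.222 * sqrt(1.76) = 100 - 2.222 * 1.3266 = 97.052%
Step 2: C_now = 61.54 * 97.052/100 = 59.726 Ah
Step 3: E_pack = V * C_now = 377.8 * 59.726 = 22564 Wh
Step 4: range = E_pack / consumption = 22564 / 200.6 = 112.5 km

112.5 km


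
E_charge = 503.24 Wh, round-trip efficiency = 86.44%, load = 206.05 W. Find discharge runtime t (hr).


Step 1: E_discharge = eta/100 * E_charge = 86.44/100 * 503.24 = 435 Wh
Step 2: t = E_discharge / P = 435 / 206.05 = 2.111 hr

2.111 hr


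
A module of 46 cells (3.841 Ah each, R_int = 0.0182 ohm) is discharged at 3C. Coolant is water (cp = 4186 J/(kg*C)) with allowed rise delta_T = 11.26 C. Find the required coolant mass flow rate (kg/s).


Step 1: I = 3 * 3.841 = 11.523 A
Step 2: Q_cell = I^2 * R = 11.523^2 * 0.0182 = 2.4166 W
Step 3: Q_total = 46 * 2.4166 = 111.16 W
Step 4: m_dot = Q_total / (cp * dT) = 111.16 / (4186 * 11.26) = 0.002358 kg/s

0.002358 kg/s


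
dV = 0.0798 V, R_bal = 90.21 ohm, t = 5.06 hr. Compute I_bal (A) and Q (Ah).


First, Ohm's law: I_bal = 0.0798 V / 90.21 ohm = 8.8460e-04 A
Then Q = I * t = 8.8460e-04 A * 5.06 hr = 0.004476 Ah

I=8.8460e-04 A, Q=0.004476 Ah


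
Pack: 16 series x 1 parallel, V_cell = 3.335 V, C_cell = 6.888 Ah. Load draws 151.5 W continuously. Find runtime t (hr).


Step 1: E_pack = Ns * V_cell * Np * C_cell = 16 * 3.335 * 1 * 6.888 = 367.54 Wh
Step 2: t = E_pack / P = 367.54 / 151.5 = 2.426 hr

2.426 hr


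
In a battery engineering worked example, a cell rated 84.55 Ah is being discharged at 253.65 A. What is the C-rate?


Rearranging: C_rate = 253.65 / 84.55 = 3C

3C


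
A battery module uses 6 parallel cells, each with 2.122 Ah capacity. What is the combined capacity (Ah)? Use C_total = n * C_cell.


Parallel capacities add: 6 * 2.122 Ah = 12.732 Ah

12.732 Ah


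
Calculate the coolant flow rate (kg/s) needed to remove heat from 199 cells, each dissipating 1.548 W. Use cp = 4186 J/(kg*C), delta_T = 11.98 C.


Q_total = 199 * 1.548 = 308.05 W
m_dot = Q_total / (cp * dT) = 308.05 / (4186 * 11.98) = 0.006143 kg/s

0.006143 kg/s


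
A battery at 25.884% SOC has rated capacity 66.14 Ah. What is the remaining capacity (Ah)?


remaining = SOC / 100 * total = 25.884 / 100 * 66.14 = 17.12 Ah

17.12 Ah


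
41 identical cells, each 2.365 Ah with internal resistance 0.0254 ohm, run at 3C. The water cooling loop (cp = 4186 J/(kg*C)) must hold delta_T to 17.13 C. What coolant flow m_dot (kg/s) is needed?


Step 1: I = 3 * 2.365 = 7.095 A
Step 2: Q_cell = I^2 * R = 7.095^2 * 0.0254 = 1.2786 W
Step 3: Q_total = 41 * 1.2786 = 52.423 W
Step 4: m_dot = Q_total / (cp * dT) = 52.423 / (4186 * 17.13) = 7.311e-04 kg/s

7.311e-04 kg/s


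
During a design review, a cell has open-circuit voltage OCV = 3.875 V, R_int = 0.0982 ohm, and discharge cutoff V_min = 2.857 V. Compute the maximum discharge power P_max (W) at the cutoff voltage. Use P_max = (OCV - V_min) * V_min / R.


P_max = (OCV - V_min) * V_min / R = (3.875 - 2.857) * 2.857 / 0.0982 = 1.018 * 2.857 / 0.0982 = 29.62 W

29.62 W


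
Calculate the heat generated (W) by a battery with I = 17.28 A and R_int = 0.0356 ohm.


Q = I^2 * R = 17.28^2 * 0.0356 = 10.63 W

10.63 W


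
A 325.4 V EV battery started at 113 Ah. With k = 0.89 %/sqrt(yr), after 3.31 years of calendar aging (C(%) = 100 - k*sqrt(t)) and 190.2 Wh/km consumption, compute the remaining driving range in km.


Step 1: capacity retention = 100 - 0.89 * sqrt(3.31) = 100 - 0.89 * 1.8193 = 98.381%
Step 2: C_now = 113 * 98.381/100 = 111.17 Ah
Step 3: E_pack = V * C_now = 325.4 * 111.17 = 36175 Wh
Step 4: range = E_pack / consumption = 36175 / 190.2 = 190.2 km

190.2 km


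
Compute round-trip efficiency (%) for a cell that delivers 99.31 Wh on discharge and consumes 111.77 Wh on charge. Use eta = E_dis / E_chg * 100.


eta_e = E_dis / E_chg * 100 = 99.31 / 111.77 * 100 = 88.85%

88.85%


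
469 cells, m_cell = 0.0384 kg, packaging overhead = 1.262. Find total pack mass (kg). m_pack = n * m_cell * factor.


m_pack = n * m_cell * overhead = 469 * 0.0384 * 1.262 = 22.73 kg

22.73 kg


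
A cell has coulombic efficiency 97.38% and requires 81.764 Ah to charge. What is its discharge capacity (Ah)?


Q_dis = eta/100 * Q_chg = 97.38/100 * 81.764 = 79.62 Ah

79.62 Ah


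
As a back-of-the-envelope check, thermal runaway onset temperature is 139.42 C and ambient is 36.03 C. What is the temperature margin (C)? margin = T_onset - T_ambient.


Safety margin = 139.42 C - 36.03 C = 103.39 C

103.39 C


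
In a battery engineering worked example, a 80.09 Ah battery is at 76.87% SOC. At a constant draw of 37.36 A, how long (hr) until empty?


Step 1: remaining = SOC/100 * C_total = 76.87/100 * 80.09 = 61.565 Ah
Step 2: t = remaining / I = 61.565 / 37.36 = 1.648 hr

1.648 hr


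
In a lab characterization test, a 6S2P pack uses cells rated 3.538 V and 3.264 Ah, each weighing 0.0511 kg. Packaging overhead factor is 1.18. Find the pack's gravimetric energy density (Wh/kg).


Step 1: V_pack = 6 * 3.538 = 21.228 V
Step 2: C_pack = 2 * 3.264 = 6.528 Ah
Step 3: E_pack = V_pack * C_pack = 21.228 * 6.528 = 138.58 Wh
Step 4: m_pack = 6 * 2 * 0.0511 * 1.18 = 0.72358 kg
Step 5: ED = E_pack / m_pack = 138.58 / 0.72358 = 191.5 Wh/kg

191.5 Wh/kg


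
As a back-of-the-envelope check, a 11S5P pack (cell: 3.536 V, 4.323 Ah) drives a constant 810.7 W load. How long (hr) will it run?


Step 1: E_pack = Ns * V_cell * Np * C_cell = 11 * 3.536 * 5 * 4.323 = 840.74 Wh
Step 2: t = E_pack / P = 840.74 / 810.7 = 1.037 hr

1.037 hr


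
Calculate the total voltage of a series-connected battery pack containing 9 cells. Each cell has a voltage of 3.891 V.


V_pack = n * V_cell = 9 * 3.891 = 35.019 V

35.019 V


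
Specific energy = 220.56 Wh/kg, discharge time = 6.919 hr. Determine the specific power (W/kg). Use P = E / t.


Specific power = 220.56 Wh/kg / 6.919 hr = 31.88 W/kg

31.88 W/kg


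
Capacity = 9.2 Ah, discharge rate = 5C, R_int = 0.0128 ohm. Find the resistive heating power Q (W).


Step 1: I = C_rate * capacity = 5 * 9.2 = 46 A
Step 2: Q = I^2 * R = 46^2 * 0.0128 = 2116 * 0.0128 = 27.08 W

27.08 W


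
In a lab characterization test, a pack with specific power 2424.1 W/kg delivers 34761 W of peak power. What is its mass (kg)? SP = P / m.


m = P / SP = 34761 / 2424.1 = 14.34 kg

14.34 kg


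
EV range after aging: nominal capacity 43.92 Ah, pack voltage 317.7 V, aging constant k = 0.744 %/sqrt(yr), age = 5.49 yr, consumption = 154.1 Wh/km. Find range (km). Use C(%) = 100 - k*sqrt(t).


Step 1: capacity retention = 100 - 0.744 * sqrt(5.49) = 100 - 0.744 * 2.3431 = 98.257%
Step 2: C_now = 43.92 * 98.257/100 = 43.154 Ah
Step 3: E_pack = V * C_now = 317.7 * 43.154 = 13710 Wh
Step 4: range = E_pack / consumption = 13710 / 154.1 = 88.97 km

88.97 km


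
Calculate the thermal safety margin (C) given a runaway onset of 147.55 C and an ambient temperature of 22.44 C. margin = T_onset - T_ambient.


margin = T_onset - T_ambient = 147.55 - 22.44 = 125.11 C

125.11 C


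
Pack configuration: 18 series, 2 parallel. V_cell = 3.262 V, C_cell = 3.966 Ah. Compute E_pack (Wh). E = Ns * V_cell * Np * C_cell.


E = Ns * Vcell * Np * Ccell = 18 * 3.262 * 2 * 3.966 = 465.7 Wh

465.7 Wh


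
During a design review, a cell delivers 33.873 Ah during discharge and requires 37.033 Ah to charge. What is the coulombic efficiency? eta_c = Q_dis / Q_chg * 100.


eta_c = Q_dis / Q_chg * 100 = 33.873 / 37.033 * 100 = 91.47%

91.47%


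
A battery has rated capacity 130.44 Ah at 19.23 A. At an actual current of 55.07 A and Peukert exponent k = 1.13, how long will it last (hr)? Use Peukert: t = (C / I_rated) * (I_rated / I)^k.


Step 1: t_rated = C / I_rated = 130.44 / 19.23 = 6.7832 hr
Step 2: ratio = 19.23 / 55.07 = 0.34919
Step 3: ratio^k = 0.34919^1.13 = 0.30455
Step 4: t = t_rated * ratio^k = 6.7832 * 0.30455 = 2.066 hr

2.066 hr


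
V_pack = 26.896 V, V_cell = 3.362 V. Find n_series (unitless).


n = V_pack / V_cell = 26.896 / 3.362 = 8

8


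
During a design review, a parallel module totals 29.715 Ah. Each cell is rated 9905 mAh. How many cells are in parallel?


Convert: C_cell = 9905 mAh = 9.905 Ah
n = C_total / C_cell = 29.715 / 9.905 = 3

3


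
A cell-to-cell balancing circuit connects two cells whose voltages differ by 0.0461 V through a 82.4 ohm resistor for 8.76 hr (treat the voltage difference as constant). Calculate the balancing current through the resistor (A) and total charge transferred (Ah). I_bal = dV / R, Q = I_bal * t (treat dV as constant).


First, Ohm's law: I_bal = 0.0461 V / 82.4 ohm = 5.5947e-04 A
Then Q = I * t = 5.5947e-04 A * 8.76 hr = 0.004901 Ah

I=5.5947e-04 A, Q=0.004901 Ah


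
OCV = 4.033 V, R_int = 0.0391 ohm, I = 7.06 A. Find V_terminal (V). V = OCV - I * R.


V = OCV - I*R = 4.033 - 7.06 * 0.0391 = 3.757 V

3.757 V


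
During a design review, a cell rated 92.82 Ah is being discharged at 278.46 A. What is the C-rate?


Rearranging: C_rate = 278.46 / 92.82 = 3C

3C


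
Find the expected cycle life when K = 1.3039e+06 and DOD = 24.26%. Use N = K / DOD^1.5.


Step 1: DOD^1.5 = 24.26^1.5 = 119.49
Step 2: N = 1.3039e+06 / 119.49 = 10910 cycles

10910 cycles


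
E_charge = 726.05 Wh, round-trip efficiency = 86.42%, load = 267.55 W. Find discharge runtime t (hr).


Step 1: E_discharge = eta/100 * E_charge = 86.42/100 * 726.05 = 627.45 Wh
Step 2: t = E_discharge / P = 627.45 / 267.55 = 2.345 hr

2.345 hr


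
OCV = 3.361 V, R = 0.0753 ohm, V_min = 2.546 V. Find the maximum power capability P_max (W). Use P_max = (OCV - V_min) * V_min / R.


P_max = (OCV - V_min) * V_min / R = (3.361 - 2.546) * 2.546 / 0.0753 = 0.815 * 2.546 / 0.0753 = 27.56 W

27.56 W


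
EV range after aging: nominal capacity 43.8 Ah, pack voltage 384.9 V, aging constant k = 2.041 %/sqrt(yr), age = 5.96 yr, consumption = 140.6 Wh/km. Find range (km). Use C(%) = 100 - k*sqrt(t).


Step 1: capacity retention = 100 - 2.041 * sqrt(5.96) = 100 - 2.041 * 2.4413 = 95.017%
Step 2: C_now = 43.8 * 95.017/100 = 41.617 Ah
Step 3: E_pack = V * C_now = 384.9 * 41.617 = 16018 Wh
Step 4: range = E_pack / consumption = 16018 / 140.6 = 113.9 km

113.9 km


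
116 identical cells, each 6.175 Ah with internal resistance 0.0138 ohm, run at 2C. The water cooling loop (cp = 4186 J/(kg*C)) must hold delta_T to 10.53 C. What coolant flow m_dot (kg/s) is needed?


Step 1: I = 2 * 6.175 = 12.35 A
Step 2: Q_cell = I^2 * R = 12.35^2 * 0.0138 = 2.1048 W
Step 3: Q_total = 116 * 2.1048 = 244.16 W
Step 4: m_dot = Q_total / (cp * dT) = 244.16 / (4186 * 10.53) = 0.005539 kg/s

0.005539 kg/s


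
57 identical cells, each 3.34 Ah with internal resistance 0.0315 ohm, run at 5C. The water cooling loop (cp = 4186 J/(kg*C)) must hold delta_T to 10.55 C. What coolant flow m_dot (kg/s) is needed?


Step 1: I = 5 * 3.34 = 16.7 A
Step 2: Q_cell = I^2 * R = 16.7^2 * 0.0315 = 8.785 W
Step 3: Q_total = 57 * 8.785 = 500.75 W
Step 4: m_dot = Q_total / (cp * dT) = 500.75 / (4186 * 10.55) = 0.01134 kg/s

0.01134 kg/s


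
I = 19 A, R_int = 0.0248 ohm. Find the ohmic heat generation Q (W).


I^2 = 361
Q = 361 * 0.0248 = 8.953 W

8.953 W


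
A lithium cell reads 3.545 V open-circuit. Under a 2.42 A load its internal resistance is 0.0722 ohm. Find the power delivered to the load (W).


Step 1: V_terminal = OCV - I*R = 3.545 - 2.42 * 0.0722 = 3.3703 V
Step 2: P_out = V_terminal * I = 3.3703 * 2.42 = 8.156 W

8.156 W


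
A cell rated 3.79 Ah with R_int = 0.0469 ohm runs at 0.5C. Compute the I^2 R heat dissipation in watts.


Step 1: I = C_rate * capacity = 0.5 * 3.79 = 1.895 A
Step 2: Q = I^2 * R = 1.895^2 * 0.0469 = 3.591 * 0.0469 = 0.1684 W

0.1684 W


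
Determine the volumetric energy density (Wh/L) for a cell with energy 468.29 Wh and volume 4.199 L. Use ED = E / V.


Volumetric ED = 468.29 Wh / 4.199 L = 111.5 Wh/L

111.5 Wh/L


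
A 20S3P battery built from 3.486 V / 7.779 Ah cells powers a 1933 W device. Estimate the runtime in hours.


Step 1: E_pack = Ns * V_cell * Np * C_cell = 20 * 3.486 * 3 * 7.779 = 1627.1 Wh
Step 2: t = E_pack / P = 1627.1 / 1933 = 0.8417 hr

0.8417 hr


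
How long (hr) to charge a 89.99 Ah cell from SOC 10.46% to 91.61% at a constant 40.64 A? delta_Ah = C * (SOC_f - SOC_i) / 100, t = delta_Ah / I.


Step 1: dSOC = 91.61% - 10.46% = 81.15%
Step 2: delta_Ah = 89.99 * 81.15 / 100 = 73.027 Ah
Step 3: t = 73.027 / 40.64 = 1.797 hr

1.797 hr


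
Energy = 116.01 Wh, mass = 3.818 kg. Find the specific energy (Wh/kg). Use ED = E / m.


Specific energy = 116.01 Wh / 3.818 kg = 30.39 Wh/kg

30.39 Wh/kg


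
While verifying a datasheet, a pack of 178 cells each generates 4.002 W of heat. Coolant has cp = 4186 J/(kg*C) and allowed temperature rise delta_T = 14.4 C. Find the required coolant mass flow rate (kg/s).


Step 1: Total heat Q = 178 * 4.002 W = 712.36 W
Step 2: denom = cp * dT = 4186 * 14.4 = 60278
Step 3: m_dot = 712.36 / 60278 = 0.01182 kg/s

0.01182 kg/s


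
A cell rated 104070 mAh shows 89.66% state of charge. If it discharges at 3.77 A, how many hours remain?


Convert: C_total = 104070 mAh = 104.07 Ah
Step 1: remaining = SOC/100 * C_total = 89.66/100 * 104.07 = 93.309 Ah
Step 2: t = remaining / I = 93.309 / 3.77 = 24.75 hr

24.75 hr


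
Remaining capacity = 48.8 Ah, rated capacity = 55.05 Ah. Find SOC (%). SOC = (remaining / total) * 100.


SOC% = 48.8 / 55.05 * 100 = 88.65%

88.65%


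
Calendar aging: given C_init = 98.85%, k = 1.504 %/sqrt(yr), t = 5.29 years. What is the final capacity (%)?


sqrt(t) = sqrt(5.29) = 2.3
C_final = 98.85 - 1.504 * 2.3 = 95.39%

95.39%


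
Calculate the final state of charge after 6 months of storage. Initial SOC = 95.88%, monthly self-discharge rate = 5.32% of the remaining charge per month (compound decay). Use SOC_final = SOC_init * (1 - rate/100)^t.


decay = (1 - 5.32/100)^6 = 0.72036
SOC_final = 95.88 * 0.72036 = 69.07%

69.07%


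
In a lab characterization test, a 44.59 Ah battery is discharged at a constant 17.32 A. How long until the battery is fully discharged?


t = capacity / current = 44.59 / 17.32 = 2.574 hr

2.574 hr


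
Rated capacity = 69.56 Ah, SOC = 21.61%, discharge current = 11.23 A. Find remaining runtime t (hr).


Step 1: remaining = SOC/100 * C_total = 21.61/100 * 69.56 = 15.032 Ah
Step 2: t = remaining / I = 15.032 / 11.23 = 1.339 hr

1.339 hr


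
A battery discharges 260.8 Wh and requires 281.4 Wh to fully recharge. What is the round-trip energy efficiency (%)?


Round-trip efficiency = 260.8/281.4 * 100% = 92.68%

92.68%


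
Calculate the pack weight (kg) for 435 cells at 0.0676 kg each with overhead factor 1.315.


m_pack = n * m_cell * overhead = 435 * 0.0676 * 1.315 = 38.67 kg

38.67 kg


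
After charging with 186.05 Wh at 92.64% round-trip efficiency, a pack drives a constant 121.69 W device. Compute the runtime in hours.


Step 1: E_discharge = eta/100 * E_charge = 92.64/100 * 186.05 = 172.36 Wh
Step 2: t = E_discharge / P = 172.36 / 121.69 = 1.416 hr

1.416 hr


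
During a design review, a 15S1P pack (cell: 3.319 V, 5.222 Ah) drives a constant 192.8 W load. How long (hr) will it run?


Step 1: E_pack = Ns * V_cell * Np * C_cell = 15 * 3.319 * 1 * 5.222 = 259.98 Wh
Step 2: t = E_pack / P = 259.98 / 192.8 = 1.348 hr

1.348 hr


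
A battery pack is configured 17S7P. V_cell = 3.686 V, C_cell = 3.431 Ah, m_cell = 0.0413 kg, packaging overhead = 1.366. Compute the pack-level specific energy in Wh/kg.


Step 1: V_pack = 17 * 3.686 = 62.662 V
Step 2: C_pack = 7 * 3.431 = 24.017 Ah
Step 3: E_pack = V_pack * C_pack = 62.662 * 24.017 = 1505 Wh
Step 4: m_pack = 17 * 7 * 0.0413 * 1.366 = 6.7135 kg
Step 5: ED = E_pack / m_pack = 1505 / 6.7135 = 224.2 Wh/kg

224.2 Wh/kg


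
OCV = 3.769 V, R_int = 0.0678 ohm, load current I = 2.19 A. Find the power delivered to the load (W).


Step 1: V_terminal = OCV - I*R = 3.769 - 2.19 * 0.0678 = 3.6205 V
Step 2: P_out = V_terminal * I = 3.6205 * 2.19 = 7.929 W

7.929 W


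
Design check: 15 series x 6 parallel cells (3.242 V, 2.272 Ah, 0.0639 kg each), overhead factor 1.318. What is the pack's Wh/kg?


Step 1: V_pack = 15 * 3.242 = 48.63 V
Step 2: C_pack = 6 * 2.272 = 13.632 Ah
Step 3: E_pack = V_pack * C_pack = 48.63 * 13.632 = 662.92 Wh
Step 4: m_pack = 15 * 6 * 0.0639 * 1.318 = 7.5798 kg
Step 5: ED = E_pack / m_pack = 662.92 / 7.5798 = 87.46 Wh/kg

87.46 Wh/kg


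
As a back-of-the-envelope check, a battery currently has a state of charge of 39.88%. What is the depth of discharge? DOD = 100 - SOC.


DOD = 100 - SOC = 100 - 39.88 = 60.12%

60.12%


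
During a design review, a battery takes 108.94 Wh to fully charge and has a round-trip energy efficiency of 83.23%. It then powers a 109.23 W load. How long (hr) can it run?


Step 1: E_discharge = eta/100 * E_charge = 83.23/100 * 108.94 = 90.671 Wh
Step 2: t = E_discharge / P = 90.671 / 109.23 = 0.8301 hr

0.8301 hr


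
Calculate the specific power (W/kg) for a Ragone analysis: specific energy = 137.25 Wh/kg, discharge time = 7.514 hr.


Specific power = 137.25 Wh/kg / 7.514 hr = 18.27 W/kg

18.27 W/kg


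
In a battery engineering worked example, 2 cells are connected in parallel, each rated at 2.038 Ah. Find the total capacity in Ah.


C_total = 2 * 2.038 = 4.076 Ah

4.076 Ah


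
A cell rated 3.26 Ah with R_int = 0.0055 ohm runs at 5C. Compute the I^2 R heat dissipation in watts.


Step 1: I = C_rate * capacity = 5 * 3.26 = 16.3 A
Step 2: Q = I^2 * R = 16.3^2 * 0.0055 = 265.69 * 0.0055 = 1.461 W

1.461 W


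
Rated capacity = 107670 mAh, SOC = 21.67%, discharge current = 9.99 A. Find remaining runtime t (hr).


Convert: C_total = 107670 mAh = 107.67 Ah
Step 1: remaining = SOC/100 * C_total = 21.67/100 * 107.67 = 23.332 Ah
Step 2: t = remaining / I = 23.332 / 9.99 = 2.336 hr

2.336 hr


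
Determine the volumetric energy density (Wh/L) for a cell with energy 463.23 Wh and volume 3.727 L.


ED = E / V = 463.23 / 3.727 = 124.3 Wh/L

124.3 Wh/L


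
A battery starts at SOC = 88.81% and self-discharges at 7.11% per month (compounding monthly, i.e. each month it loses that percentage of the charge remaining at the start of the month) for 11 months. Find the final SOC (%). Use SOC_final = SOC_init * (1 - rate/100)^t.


Monthly retention factor = 1 - 7.11/100 = 0.9289
Over 11 months: factor^11 = 0.44428
SOC_final = 88.81 * 0.44428 = 39.46%

39.46%


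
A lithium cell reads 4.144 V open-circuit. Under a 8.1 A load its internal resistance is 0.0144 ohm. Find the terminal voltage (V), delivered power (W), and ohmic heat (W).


Step 1: V_terminal = OCV - I*R = 4.144 - 8.1 * 0.0144 = 4.0274 V
Step 2: P_out = V_terminal * I = 4.0274 * 8.1 = 32.62 W
Step 3: Q = I^2 * R = 8.1^2 * 0.0144 = 0.9448 W

V=4.0274 V, P=32.62 W, Q=0.9448 W


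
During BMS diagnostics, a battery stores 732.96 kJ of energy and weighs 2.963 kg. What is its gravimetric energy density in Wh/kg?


Convert: E = 732.96 kJ = 203.6 Wh
ED = E / m = 203.6 / 2.963 = 68.71 Wh/kg

68.71 Wh/kg


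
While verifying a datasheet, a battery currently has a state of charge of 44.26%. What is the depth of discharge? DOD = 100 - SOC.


DOD = 100 - SOC = 100 - 44.26 = 55.74%

55.74%


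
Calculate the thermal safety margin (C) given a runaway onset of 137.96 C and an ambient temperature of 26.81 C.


Safety margin = 137.96 C - 26.81 C = 111.15 C

111.15 C


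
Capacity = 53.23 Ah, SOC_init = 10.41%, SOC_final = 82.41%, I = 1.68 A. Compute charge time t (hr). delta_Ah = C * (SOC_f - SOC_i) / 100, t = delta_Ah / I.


Step 1: dSOC = 82.41% - 10.41% = 72%
Step 2: delta_Ah = 53.23 * 72 / 100 = 38.326 Ah
Step 3: t = 38.326 / 1.68 = 22.81 hr

22.81 hr


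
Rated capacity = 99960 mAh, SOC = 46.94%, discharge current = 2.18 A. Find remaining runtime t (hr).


Convert: C_total = 99960 mAh = 99.96 Ah
Step 1: remaining = SOC/100 * C_total = 46.94/100 * 99.96 = 46.921 Ah
Step 2: t = remaining / I = 46.921 / 2.18 = 21.52 hr

21.52 hr


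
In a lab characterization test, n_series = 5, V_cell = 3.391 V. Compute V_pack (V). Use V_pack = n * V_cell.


V_pack = n * V_cell = 5 * 3.391 = 16.955 V

16.955 V


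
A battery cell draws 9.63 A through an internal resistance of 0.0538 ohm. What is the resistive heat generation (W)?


Q = I^2 * R = 9.63^2 * 0.0538 = 4.989 W

4.989 W


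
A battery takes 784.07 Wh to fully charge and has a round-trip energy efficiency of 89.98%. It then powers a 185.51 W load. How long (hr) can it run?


Step 1: E_discharge = eta/100 * E_charge = 89.98/100 * 784.07 = 705.51 Wh
Step 2: t = E_discharge / P = 705.51 / 185.51 = 3.803 hr

3.803 hr


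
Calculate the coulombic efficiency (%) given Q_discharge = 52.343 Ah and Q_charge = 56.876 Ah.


Coulombic efficiency = 52.343/56.876 * 100% = 92.03%

92.03%


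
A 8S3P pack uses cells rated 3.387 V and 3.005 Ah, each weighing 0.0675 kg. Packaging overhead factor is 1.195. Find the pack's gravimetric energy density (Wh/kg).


Step 1: V_pack = 8 * 3.387 = 27.096 V
Step 2: C_pack = 3 * 3.005 = 9.015 Ah
Step 3: E_pack = V_pack * C_pack = 27.096 * 9.015 = 244.27 Wh
Step 4: m_pack = 8 * 3 * 0.0675 * 1.195 = 1.9359 kg
Step 5: ED = E_pack / m_pack = 244.27 / 1.9359 = 126.2 Wh/kg

126.2 Wh/kg


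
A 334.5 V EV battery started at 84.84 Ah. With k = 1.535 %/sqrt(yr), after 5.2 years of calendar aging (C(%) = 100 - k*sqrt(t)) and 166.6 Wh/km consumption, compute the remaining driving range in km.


Step 1: capacity retention = 100 - 1.535 * sqrt(5.2) = 100 - 1.535 * 2.2804 = 96.5%
Step 2: C_now = 84.84 * 96.5/100 = 81.871 Ah
Step 3: E_pack = V * C_now = 334.5 * 81.871 = 27386 Wh
Step 4: range = E_pack / consumption = 27386 / 166.6 = 164.4 km

164.4 km


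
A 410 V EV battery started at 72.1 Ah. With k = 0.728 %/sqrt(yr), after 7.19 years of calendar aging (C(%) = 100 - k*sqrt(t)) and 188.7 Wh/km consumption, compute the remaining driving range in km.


Step 1: capacity retention = 100 - 0.728 * sqrt(7.19) = 100 - 0.728 * 2.6814 = 98.048%
Step 2: C_now = 72.1 * 98.048/100 = 70.693 Ah
Step 3: E_pack = V * C_now = 410 * 70.693 = 28984 Wh
Step 4: range = E_pack / consumption = 28984 / 188.7 = 153.6 km

153.6 km


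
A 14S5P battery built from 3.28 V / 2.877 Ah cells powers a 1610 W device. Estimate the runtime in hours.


Step 1: E_pack = Ns * V_cell * Np * C_cell = 14 * 3.28 * 5 * 2.877 = 660.56 Wh
Step 2: t = E_pack / P = 660.56 / 1610 = 0.4103 hr

0.4103 hr


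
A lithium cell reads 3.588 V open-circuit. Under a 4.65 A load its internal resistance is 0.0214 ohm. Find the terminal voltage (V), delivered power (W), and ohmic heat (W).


Step 1: V_terminal = OCV - I*R = 3.588 - 4.65 * 0.0214 = 3.4885 V
Step 2: P_out = V_terminal * I = 3.4885 * 4.65 = 16.22 W
Step 3: Q = I^2 * R = 4.65^2 * 0.0214 = 0.4627 W

V=3.4885 V, P=16.22 W, Q=0.4627 W


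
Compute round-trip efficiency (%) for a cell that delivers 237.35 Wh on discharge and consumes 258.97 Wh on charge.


eta_e = E_dis / E_chg * 100 = 237.35 / 258.97 * 100 = 91.65%

91.65%


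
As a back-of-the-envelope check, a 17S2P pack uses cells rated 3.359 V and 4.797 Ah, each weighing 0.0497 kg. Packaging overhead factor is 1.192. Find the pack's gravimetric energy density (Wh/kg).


Step 1: V_pack = 17 * 3.359 = 57.103 V
Step 2: C_pack = 2 * 4.797 = 9.594 Ah
Step 3: E_pack = V_pack * C_pack = 57.103 * 9.594 = 547.85 Wh
Step 4: m_pack = 17 * 2 * 0.0497 * 1.192 = 2.0142 kg
Step 5: ED = E_pack / m_pack = 547.85 / 2.0142 = 272.0 Wh/kg

272.0 Wh/kg


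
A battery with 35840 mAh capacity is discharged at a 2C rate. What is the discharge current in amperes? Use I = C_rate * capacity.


Convert: capacity = 35840 mAh = 35.84 Ah
At 2C: I = 2 * 35.84 Ah = 71.68 A

71.68 A


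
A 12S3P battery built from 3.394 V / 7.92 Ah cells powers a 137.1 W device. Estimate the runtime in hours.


Step 1: E_pack = Ns * V_cell * Np * C_cell = 12 * 3.394 * 3 * 7.92 = 967.7 Wh
Step 2: t = E_pack / P = 967.7 / 137.1 = 7.058 hr

7.058 hr


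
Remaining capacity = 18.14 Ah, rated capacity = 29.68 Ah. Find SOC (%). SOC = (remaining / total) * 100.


SOC% = 18.14 / 29.68 * 100 = 61.12%

61.12%


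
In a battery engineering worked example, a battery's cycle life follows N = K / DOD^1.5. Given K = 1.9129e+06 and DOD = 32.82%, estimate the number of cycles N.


Step 1: DOD^1.5 = 32.82^1.5 = 188.02
Step 2: N = 1.9129e+06 / 188.02 = 10170 cycles

10170 cycles


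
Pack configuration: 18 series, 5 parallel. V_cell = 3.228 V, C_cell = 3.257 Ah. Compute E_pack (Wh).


V_pack = 18 * 3.228 = 58.104 V
C_pack = 5 * 3.257 = 16.285 Ah
E = V_pack * C_pack = 58.104 * 16.285 = 946.2 Wh

946.2 Wh


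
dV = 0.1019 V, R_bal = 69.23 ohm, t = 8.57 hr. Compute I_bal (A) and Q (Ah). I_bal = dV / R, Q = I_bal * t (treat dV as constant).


I_bal = dV / R = 0.1019 / 69.23 = 0.0014719 A
Q = I_bal * t = 0.0014719 * 8.57 = 0.01261 Ah

I=0.0014719 A, Q=0.01261 Ah


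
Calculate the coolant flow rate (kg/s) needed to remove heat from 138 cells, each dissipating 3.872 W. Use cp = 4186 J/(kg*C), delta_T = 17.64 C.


Q_total = 138 * 3.872 = 534.34 W
m_dot = Q_total / (cp * dT) = 534.34 / (4186 * 17.64) = 0.007236 kg/s

0.007236 kg/s


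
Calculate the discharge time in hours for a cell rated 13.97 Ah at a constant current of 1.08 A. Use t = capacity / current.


Runtime = 13.97 Ah / 1.08 A = 12.94 hr

12.94 hr


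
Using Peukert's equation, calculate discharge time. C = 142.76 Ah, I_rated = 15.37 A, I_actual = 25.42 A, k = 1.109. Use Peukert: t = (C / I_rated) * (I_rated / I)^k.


t_rated = C / I_rated = 142.76 / 15.37 = 9.2882 hr
(I_rated/I)^k = (0.60464)^1.109 = 0.57237
t = t_rated * (I_rated/I)^k = 9.2882 * 0.57237 = 5.316 hr

5.316 hr


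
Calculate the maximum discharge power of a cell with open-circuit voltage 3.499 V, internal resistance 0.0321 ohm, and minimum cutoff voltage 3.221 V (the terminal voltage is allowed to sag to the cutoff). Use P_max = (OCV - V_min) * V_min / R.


P_max = (OCV - V_min) * V_min / R = (3.499 - 3.221) * 3.221 / 0.0321 = 0.278 * 3.221 / 0.0321 = 27.90 W

27.90 W


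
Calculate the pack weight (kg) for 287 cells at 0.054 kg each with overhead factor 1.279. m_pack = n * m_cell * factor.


Cell mass sum = 287 * 0.054 = 15.498 kg
With overhead 1.279: m_pack = 15.498 * 1.279 = 19.82 kg

19.82 kg


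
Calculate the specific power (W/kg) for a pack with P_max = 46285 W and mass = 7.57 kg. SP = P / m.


SP = P / m = 46285 / 7.57 = 6114 W/kg

6114 W/kg


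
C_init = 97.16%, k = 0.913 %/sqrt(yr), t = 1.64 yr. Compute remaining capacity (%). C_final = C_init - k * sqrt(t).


sqrt(t) = sqrt(1.64) = 1.2806
C_final = 97.16 - 0.913 * 1.2806 = 95.99%

95.99%


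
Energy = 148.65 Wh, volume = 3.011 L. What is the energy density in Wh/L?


ED = E / V = 148.65 / 3.011 = 49.37 Wh/L

49.37 Wh/L


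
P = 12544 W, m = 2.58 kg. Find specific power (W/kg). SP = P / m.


SP = P / m = 12544 / 2.58 = 4862 W/kg

4862 W/kg


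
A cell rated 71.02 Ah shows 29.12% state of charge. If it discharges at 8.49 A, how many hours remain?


Step 1: remaining = SOC/100 * C_total = 29.12/100 * 71.02 = 20.681 Ah
Step 2: t = remaining / I = 20.681 / 8.49 = 2.436 hr

2.436 hr


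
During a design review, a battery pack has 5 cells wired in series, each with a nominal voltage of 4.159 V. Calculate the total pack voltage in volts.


Series voltages add: 5 * 4.159 V = 20.795 V

20.795 V


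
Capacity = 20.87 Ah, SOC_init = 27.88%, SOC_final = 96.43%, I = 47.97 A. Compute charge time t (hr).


Step 1: dSOC = 96.43% - 27.88% = 68.55%
Step 2: delta_Ah = 20.87 * 68.55 / 100 = 14.306 Ah
Step 3: t = 14.306 / 47.97 = 0.2982 hr

0.2982 hr


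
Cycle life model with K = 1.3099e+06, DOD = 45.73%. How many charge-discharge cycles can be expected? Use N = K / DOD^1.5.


Step 1: DOD^1.5 = 45.73^1.5 = 309.24
Step 2: N = 1.3099e+06 / 309.24 = 4236 cycles

4236 cycles


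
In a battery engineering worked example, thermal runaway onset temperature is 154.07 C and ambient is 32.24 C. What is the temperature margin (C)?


margin = T_onset - T_ambient = 154.07 - 32.24 = 121.83 C

121.83 C


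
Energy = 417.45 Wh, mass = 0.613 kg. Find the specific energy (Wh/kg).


ED = E / m = 417.45 / 0.613 = 681.0 Wh/kg

681.0 Wh/kg


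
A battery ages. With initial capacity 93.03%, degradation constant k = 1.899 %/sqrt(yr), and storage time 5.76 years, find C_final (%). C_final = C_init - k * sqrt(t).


Step 1: sqrt(5.76 yr) = 2.4
Step 2: drop = 1.899 * 2.4 = 4.5576
Step 3: C_final = 93.03 - 4.5576 = 88.47%

88.47%


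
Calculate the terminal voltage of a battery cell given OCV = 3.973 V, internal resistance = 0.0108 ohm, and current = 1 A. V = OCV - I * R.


IR drop = 1 * 0.0108 = 0.0108 V
V = 3.973 - 0.0108 = 3.962 V

3.962 V


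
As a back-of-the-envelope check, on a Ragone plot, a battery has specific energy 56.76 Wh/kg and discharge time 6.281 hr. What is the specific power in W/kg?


P_specific = E / t = 56.76 / 6.281 = 9.037 W/kg

9.037 W/kg


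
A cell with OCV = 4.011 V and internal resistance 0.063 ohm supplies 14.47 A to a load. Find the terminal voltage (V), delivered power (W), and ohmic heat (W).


Step 1: V_terminal = OCV - I*R = 4.011 - 14.47 * 0.063 = 3.0994 V
Step 2: P_out = V_terminal * I = 3.0994 * 14.47 = 44.85 W
Step 3: Q = I^2 * R = 14.47^2 * 0.063 = 13.19 W

V=3.0994 V, P=44.85 W, Q=13.19 W


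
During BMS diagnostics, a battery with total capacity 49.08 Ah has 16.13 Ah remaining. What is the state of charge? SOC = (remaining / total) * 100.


SOC% = 16.13 / 49.08 * 100 = 32.86%

32.86%


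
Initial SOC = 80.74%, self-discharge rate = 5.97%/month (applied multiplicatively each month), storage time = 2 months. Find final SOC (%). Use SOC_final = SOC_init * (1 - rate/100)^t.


Monthly retention factor = 1 - 5.97/100 = 0.9403
Over 2 months: factor^2 = 0.88416
SOC_final = 80.74 * 0.88416 = 71.39%

71.39%


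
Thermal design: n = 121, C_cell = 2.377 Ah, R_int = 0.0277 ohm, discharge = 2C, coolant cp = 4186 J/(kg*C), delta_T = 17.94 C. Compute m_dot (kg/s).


Step 1: I = 2 * 2.377 = 4.754 A
Step 2: Q_cell = I^2 * R = 4.754^2 * 0.0277 = 0.62603 W
Step 3: Q_total = 121 * 0.62603 = 75.75 W
Step 4: m_dot = Q_total / (cp * dT) = 75.75 / (4186 * 17.94) = 0.001009 kg/s

0.001009 kg/s


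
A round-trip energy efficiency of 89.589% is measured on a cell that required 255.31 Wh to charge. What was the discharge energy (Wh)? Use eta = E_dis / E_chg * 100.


E_dis = eta/100 * E_chg = 89.589/100 * 255.31 = 228.7 Wh

228.7 Wh


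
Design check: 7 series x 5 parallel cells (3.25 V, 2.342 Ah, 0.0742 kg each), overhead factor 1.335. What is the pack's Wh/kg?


Step 1: V_pack = 7 * 3.25 = 22.75 V
Step 2: C_pack = 5 * 2.342 = 11.71 Ah
Step 3: E_pack = V_pack * C_pack = 22.75 * 11.71 = 266.4 Wh
Step 4: m_pack = 7 * 5 * 0.0742 * 1.335 = 3.467 kg
Step 5: ED = E_pack / m_pack = 266.4 / 3.467 = 76.84 Wh/kg

76.84 Wh/kg


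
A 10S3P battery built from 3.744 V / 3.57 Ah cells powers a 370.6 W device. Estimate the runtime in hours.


Step 1: E_pack = Ns * V_cell * Np * C_cell = 10 * 3.744 * 3 * 3.57 = 400.98 Wh
Step 2: t = E_pack / P = 400.98 / 370.6 = 1.082 hr

1.082 hr


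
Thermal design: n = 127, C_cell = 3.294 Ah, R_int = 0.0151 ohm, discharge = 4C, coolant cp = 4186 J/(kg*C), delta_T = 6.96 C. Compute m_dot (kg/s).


Step 1: I = 4 * 3.294 = 13.176 A
Step 2: Q_cell = I^2 * R = 13.176^2 * 0.0151 = 2.6215 W
Step 3: Q_total = 127 * 2.6215 = 332.93 W
Step 4: m_dot = Q_total / (cp * dT) = 332.93 / (4186 * 6.96) = 0.01143 kg/s

0.01143 kg/s


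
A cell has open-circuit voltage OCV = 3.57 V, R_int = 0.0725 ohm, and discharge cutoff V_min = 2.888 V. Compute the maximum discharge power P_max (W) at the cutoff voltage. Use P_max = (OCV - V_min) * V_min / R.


dV = OCV - V_min = 0.682 V (so I_max = dV / R)
P_max = dV * V_min / R = 0.682 * 2.888 / 0.0725 = 27.17 W

27.17 W


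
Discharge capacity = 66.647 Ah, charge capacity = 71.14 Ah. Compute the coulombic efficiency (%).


Coulombic efficiency = 66.647/71.14 * 100% = 93.68%

93.68%


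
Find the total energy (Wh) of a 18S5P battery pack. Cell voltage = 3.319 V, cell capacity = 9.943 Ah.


E = Ns * Vcell * Np * Ccell = 18 * 3.319 * 5 * 9.943 = 2970 Wh

2970 Wh


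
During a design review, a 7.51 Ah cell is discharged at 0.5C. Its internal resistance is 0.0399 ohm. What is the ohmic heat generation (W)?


Step 1: I = C_rate * capacity = 0.5 * 7.51 = 3.755 A
Step 2: Q = I^2 * R = 3.755^2 * 0.0399 = 14.1 * 0.0399 = 0.5626 W

0.5626 W


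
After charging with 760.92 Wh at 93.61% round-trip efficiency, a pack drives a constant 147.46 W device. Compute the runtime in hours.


Step 1: E_discharge = eta/100 * E_charge = 93.61/100 * 760.92 = 712.3 Wh
Step 2: t = E_discharge / P = 712.3 / 147.46 = 4.830 hr

4.830 hr


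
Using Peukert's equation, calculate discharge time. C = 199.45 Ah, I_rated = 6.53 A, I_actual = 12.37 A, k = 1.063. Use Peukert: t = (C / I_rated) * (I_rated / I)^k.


t_rated = C / I_rated = 199.45 / 6.53 = 30.544 hr
(I_rated/I)^k = (0.52789)^1.063 = 0.50707
t = t_rated * (I_rated/I)^k = 30.544 * 0.50707 = 15.49 hr

15.49 hr


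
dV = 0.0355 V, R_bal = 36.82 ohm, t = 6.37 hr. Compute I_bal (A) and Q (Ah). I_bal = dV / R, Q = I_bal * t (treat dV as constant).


I_bal = dV / R = 0.0355 / 36.82 = 9.6415e-04 A
Q = I_bal * t = 9.6415e-04 * 6.37 = 0.006142 Ah

I=9.6415e-04 A, Q=0.006142 Ah


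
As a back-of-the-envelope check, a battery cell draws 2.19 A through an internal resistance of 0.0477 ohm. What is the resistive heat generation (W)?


I^2 = 4.7961
Q = 4.7961 * 0.0477 = 0.2288 W

0.2288 W


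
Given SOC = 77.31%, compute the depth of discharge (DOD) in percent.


DOD = 100 - SOC = 100 - 77.31 = 22.69%

22.69%


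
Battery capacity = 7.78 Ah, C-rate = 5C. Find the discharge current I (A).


At 5C: I = 5 * 7.78 Ah = 38.9 A

38.9 A


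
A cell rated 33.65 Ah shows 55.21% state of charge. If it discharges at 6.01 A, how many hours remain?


Step 1: remaining = SOC/100 * C_total = 55.21/100 * 33.65 = 18.578 Ah
Step 2: t = remaining / I = 18.578 / 6.01 = 3.091 hr

3.091 hr


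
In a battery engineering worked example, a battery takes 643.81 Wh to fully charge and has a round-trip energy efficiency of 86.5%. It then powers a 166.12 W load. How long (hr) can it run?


Step 1: E_discharge = eta/100 * E_charge = 86.5/100 * 643.81 = 556.9 Wh
Step 2: t = E_discharge / P = 556.9 / 166.12 = 3.352 hr

3.352 hr


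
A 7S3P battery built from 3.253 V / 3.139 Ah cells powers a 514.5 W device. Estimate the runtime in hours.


Step 1: E_pack = Ns * V_cell * Np * C_cell = 7 * 3.253 * 3 * 3.139 = 214.43 Wh
Step 2: t = E_pack / P = 214.43 / 514.5 = 0.4168 hr

0.4168 hr


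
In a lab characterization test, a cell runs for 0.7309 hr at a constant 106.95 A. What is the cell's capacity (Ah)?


C = I * t = 106.95 * 0.7309 = 78.17 Ah

78.17 Ah


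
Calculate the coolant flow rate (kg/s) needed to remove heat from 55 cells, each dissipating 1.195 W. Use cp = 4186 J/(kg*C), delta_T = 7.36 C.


Step 1: Total heat Q = 55 * 1.195 W = 65.725 W
Step 2: denom = cp * dT = 4186 * 7.36 = 30809
Step 3: m_dot = 65.725 / 30809 = 0.002133 kg/s

0.002133 kg/s


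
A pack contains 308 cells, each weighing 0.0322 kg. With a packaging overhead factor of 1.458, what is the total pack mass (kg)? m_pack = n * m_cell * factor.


Cell mass sum = 308 * 0.0322 = 9.9176 kg
With overhead 1.458: m_pack = 9.9176 * 1.458 = 14.46 kg

14.46 kg


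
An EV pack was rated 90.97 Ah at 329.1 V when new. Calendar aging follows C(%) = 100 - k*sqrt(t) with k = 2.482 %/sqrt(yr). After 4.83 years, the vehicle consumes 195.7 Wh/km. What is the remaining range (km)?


Step 1: capacity retention = 100 - 2.482 * sqrt(4.83) = 100 - 2.482 * 2.1977 = 94.545%
Step 2: C_now = 90.97 * 94.545/100 = 86.008 Ah
Step 3: E_pack = V * C_now = 329.1 * 86.008 = 28305 Wh
Step 4: range = E_pack / consumption = 28305 / 195.7 = 144.6 km

144.6 km


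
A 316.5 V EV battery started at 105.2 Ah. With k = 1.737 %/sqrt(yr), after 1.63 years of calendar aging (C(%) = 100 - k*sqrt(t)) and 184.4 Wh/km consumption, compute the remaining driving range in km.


Step 1: capacity retention = 100 - 1.737 * sqrt(1.63) = 100 - 1.737 * 1.2767 = 97.782%
Step 2: C_now = 105.2 * 97.782/100 = 102.87 Ah
Step 3: E_pack = V * C_now = 316.5 * 102.87 = 32558 Wh
Step 4: range = E_pack / consumption = 32558 / 184.4 = 176.6 km

176.6 km


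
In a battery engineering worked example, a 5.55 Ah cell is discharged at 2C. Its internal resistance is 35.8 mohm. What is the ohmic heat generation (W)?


Convert: R = 35.8 mohm = 0.0358 ohm
Step 1: I = C_rate * capacity = 2 * 5.55 = 11.1 A
Step 2: Q = I^2 * R = 11.1^2 * 0.0358 = 123.21 * 0.0358 = 4.411 W

4.411 W


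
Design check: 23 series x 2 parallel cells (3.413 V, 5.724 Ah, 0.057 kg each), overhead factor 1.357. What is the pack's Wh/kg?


Step 1: V_pack = 23 * 3.413 = 78.499 V
Step 2: C_pack = 2 * 5.724 = 11.448 Ah
Step 3: E_pack = V_pack * C_pack = 78.499 * 11.448 = 898.66 Wh
Step 4: m_pack = 23 * 2 * 0.057 * 1.357 = 3.5581 kg
Step 5: ED = E_pack / m_pack = 898.66 / 3.5581 = 252.6 Wh/kg

252.6 Wh/kg
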